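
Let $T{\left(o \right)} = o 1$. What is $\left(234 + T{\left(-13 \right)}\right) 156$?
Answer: $34476$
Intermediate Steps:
$T{\left(o \right)} = o$
$\left(234 + T{\left(-13 \right)}\right) 156 = \left(234 - 13\right) 156 = 221 \cdot 156 = 34476$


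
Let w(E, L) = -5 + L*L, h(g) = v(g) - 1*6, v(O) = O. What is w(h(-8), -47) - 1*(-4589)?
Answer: 6793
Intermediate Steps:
h(g) = -6 + g (h(g) = g - 1*6 = g - 6 = -6 + g)
w(E, L) = -5 + L²
w(h(-8), -47) - 1*(-4589) = (-5 + (-47)²) - 1*(-4589) = (-5 + 2209) + 4589 = 2204 + 4589 = 6793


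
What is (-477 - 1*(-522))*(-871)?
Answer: -39195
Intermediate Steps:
(-477 - 1*(-522))*(-871) = (-477 + 522)*(-871) = 45*(-871) = -39195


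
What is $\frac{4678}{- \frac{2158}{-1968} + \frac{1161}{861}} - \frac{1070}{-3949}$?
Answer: $\frac{11569359146}{6045919} \approx 1913.6$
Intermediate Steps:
$\frac{4678}{- \frac{2158}{-1968} + \frac{1161}{861}} - \frac{1070}{-3949} = \frac{4678}{\left(-2158\right) \left(- \frac{1}{1968}\right) + 1161 \cdot \frac{1}{861}} - - \frac{1070}{3949} = \frac{4678}{\frac{1079}{984} + \frac{387}{287}} + \frac{1070}{3949} = \frac{4678}{\frac{16841}{6888}} + \frac{1070}{3949} = 4678 \cdot \frac{6888}{16841} + \frac{1070}{3949} = \frac{32222064}{16841} + \frac{1070}{3949} = \frac{11569359146}{6045919}$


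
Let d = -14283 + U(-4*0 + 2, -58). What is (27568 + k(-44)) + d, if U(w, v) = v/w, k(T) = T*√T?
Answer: 13256 - 88*I*√11 ≈ 13256.0 - 291.86*I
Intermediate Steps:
k(T) = T^(3/2)
d = -14312 (d = -14283 - 58/(-4*0 + 2) = -14283 - 58/(0 + 2) = -14283 - 58/2 = -14283 - 58*½ = -14283 - 29 = -14312)
(27568 + k(-44)) + d = (27568 + (-44)^(3/2)) - 14312 = (27568 - 88*I*√11) - 14312 = 13256 - 88*I*√11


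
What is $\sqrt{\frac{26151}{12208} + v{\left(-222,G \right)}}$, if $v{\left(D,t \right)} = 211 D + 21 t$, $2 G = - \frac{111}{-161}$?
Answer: $\frac{3 i \sqrt{25640746450403}}{70196} \approx 216.41 i$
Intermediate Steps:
$G = \frac{111}{322}$ ($G = \frac{\left(-111\right) \frac{1}{-161}}{2} = \frac{\left(-111\right) \left(- \frac{1}{161}\right)}{2} = \frac{1}{2} \cdot \frac{111}{161} = \frac{111}{322} \approx 0.34472$)
$v{\left(D,t \right)} = 21 t + 211 D$
$\sqrt{\frac{26151}{12208} + v{\left(-222,G \right)}} = \sqrt{\frac{26151}{12208} + \left(21 \cdot \frac{111}{322} + 211 \left(-222\right)\right)} = \sqrt{26151 \cdot \frac{1}{12208} + \left(\frac{333}{46} - 46842\right)} = \sqrt{\frac{26151}{12208} - \frac{2154399}{46}} = \sqrt{- \frac{13149850023}{280784}} = \frac{3 i \sqrt{25640746450403}}{70196}$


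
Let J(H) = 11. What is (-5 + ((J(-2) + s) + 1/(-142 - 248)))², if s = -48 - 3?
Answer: 308037601/152100 ≈ 2025.2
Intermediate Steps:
s = -51
(-5 + ((J(-2) + s) + 1/(-142 - 248)))² = (-5 + ((11 - 51) + 1/(-142 - 248)))² = (-5 + (-40 + 1/(-390)))² = (-5 + (-40 - 1/390))² = (-5 - 15601/390)² = (-17551/390)² = 308037601/152100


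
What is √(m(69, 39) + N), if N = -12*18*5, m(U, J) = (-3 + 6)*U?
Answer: 3*I*√97 ≈ 29.547*I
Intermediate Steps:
m(U, J) = 3*U
N = -1080 (N = -216*5 = -1080)
√(m(69, 39) + N) = √(3*69 - 1080) = √(207 - 1080) = √(-873) = 3*I*√97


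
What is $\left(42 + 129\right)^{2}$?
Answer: $29241$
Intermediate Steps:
$\left(42 + 129\right)^{2} = 171^{2} = 29241$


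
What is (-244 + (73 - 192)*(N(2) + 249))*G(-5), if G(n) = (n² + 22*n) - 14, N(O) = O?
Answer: 2981187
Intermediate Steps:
G(n) = -14 + n² + 22*n
(-244 + (73 - 192)*(N(2) + 249))*G(-5) = (-244 + (73 - 192)*(2 + 249))*(-14 + (-5)² + 22*(-5)) = (-244 - 119*251)*(-14 + 25 - 110) = (-244 - 29869)*(-99) = -30113*(-99) = 2981187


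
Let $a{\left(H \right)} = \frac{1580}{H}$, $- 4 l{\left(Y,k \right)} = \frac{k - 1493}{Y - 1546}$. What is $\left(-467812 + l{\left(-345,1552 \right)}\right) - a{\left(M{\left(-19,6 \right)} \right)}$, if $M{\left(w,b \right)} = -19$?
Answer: $- \frac{67220117151}{143716} \approx -4.6773 \cdot 10^{5}$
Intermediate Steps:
$l{\left(Y,k \right)} = - \frac{-1493 + k}{4 \left(-1546 + Y\right)}$ ($l{\left(Y,k \right)} = - \frac{\left(k - 1493\right) \frac{1}{Y - 1546}}{4} = - \frac{\left(-1493 + k\right) \frac{1}{-1546 + Y}}{4} = - \frac{\frac{1}{-1546 + Y} \left(-1493 + k\right)}{4} = - \frac{-1493 + k}{4 \left(-1546 + Y\right)}$)
$\left(-467812 + l{\left(-345,1552 \right)}\right) - a{\left(M{\left(-19,6 \right)} \right)} = \left(-467812 + \frac{1493 - 1552}{4 \left(-1546 - 345\right)}\right) - \frac{1580}{-19} = \left(-467812 + \frac{1493 - 1552}{4 \left(-1891\right)}\right) - 1580 \left(- \frac{1}{19}\right) = \left(-467812 + \frac{1}{4} \left(- \frac{1}{1891}\right) \left(-59\right)\right) - - \frac{1580}{19} = \left(-467812 + \frac{59}{7564}\right) + \frac{1580}{19} = - \frac{3538529909}{7564} + \frac{1580}{19} = - \frac{67220117151}{143716}$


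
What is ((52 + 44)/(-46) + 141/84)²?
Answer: 69169/414736 ≈ 0.16678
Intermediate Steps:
((52 + 44)/(-46) + 141/84)² = (96*(-1/46) + 141*(1/84))² = (-48/23 + 47/28)² = (-263/644)² = 69169/414736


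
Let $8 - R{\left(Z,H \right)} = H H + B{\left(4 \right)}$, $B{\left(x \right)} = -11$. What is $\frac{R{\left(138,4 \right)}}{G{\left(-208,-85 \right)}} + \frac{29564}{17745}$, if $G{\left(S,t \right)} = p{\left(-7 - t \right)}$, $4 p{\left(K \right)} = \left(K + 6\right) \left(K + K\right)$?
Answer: $\frac{16903}{10140} \approx 1.667$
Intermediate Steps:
$R{\left(Z,H \right)} = 19 - H^{2}$ ($R{\left(Z,H \right)} = 8 - \left(H H - 11\right) = 8 - \left(H^{2} - 11\right) = 8 - \left(-11 + H^{2}\right) = 19 - H^{2}$)
$p{\left(K \right)} = \frac{K \left(6 + K\right)}{2}$ ($p{\left(K \right)} = \frac{\left(K + 6\right) \left(K + K\right)}{4} = \frac{\left(6 + K\right) 2 K}{4} = \frac{2 K \left(6 + K\right)}{4} = \frac{K \left(6 + K\right)}{2}$)
$G{\left(S,t \right)} = \frac{\left(-1 - t\right) \left(-7 - t\right)}{2}$ ($G{\left(S,t \right)} = \frac{\left(-7 - t\right) \left(6 - \left(7 + t\right)\right)}{2} = \frac{\left(-7 - t\right) \left(-1 - t\right)}{2} = \frac{\left(-1 - t\right) \left(-7 - t\right)}{2}$)
$\frac{R{\left(138,4 \right)}}{G{\left(-208,-85 \right)}} + \frac{29564}{17745} = \frac{19 - 4^{2}}{\frac{1}{2} \left(1 - 85\right) \left(7 - 85\right)} + \frac{29564}{17745} = \frac{19 - 16}{\frac{1}{2} \left(-84\right) \left(-78\right)} + 29564 \cdot \frac{1}{17745} = \frac{19 - 16}{3276} + \frac{29564}{17745} = 3 \cdot \frac{1}{3276} + \frac{29564}{17745} = \frac{1}{1092} + \frac{29564}{17745} = \frac{16903}{10140}$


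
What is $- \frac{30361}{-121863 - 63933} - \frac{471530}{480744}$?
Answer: $- \frac{253515692}{310139973} \approx -0.81742$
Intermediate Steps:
$- \frac{30361}{-121863 - 63933} - \frac{471530}{480744} = - \frac{30361}{-121863 - 63933} - \frac{235765}{240372} = - \frac{30361}{-185796} - \frac{235765}{240372} = \left(-30361\right) \left(- \frac{1}{185796}\right) - \frac{235765}{240372} = \frac{30361}{185796} - \frac{235765}{240372} = - \frac{253515692}{310139973}$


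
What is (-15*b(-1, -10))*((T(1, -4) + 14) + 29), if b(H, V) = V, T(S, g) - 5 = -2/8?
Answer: 14325/2 ≈ 7162.5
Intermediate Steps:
T(S, g) = 19/4 (T(S, g) = 5 - 2/8 = 5 - 2*⅛ = 5 - ¼ = 19/4)
(-15*b(-1, -10))*((T(1, -4) + 14) + 29) = (-15*(-10))*((19/4 + 14) + 29) = 150*(75/4 + 29) = 150*(191/4) = 14325/2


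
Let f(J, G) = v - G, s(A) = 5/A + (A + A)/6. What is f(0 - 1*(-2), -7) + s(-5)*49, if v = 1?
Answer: -368/3 ≈ -122.67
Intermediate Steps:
s(A) = 5/A + A/3 (s(A) = 5/A + (2*A)*(⅙) = 5/A + A/3)
f(J, G) = 1 - G
f(0 - 1*(-2), -7) + s(-5)*49 = (1 - 1*(-7)) + (5/(-5) + (⅓)*(-5))*49 = (1 + 7) + (5*(-⅕) - 5/3)*49 = 8 + (-1 - 5/3)*49 = 8 - 8/3*49 = 8 - 392/3 = -368/3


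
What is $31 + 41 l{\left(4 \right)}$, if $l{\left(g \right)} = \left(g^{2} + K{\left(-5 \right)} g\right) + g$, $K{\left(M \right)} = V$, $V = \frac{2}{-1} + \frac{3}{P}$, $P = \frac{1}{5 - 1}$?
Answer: $2491$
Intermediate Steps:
$P = \frac{1}{4} \approx 0.25$
$V = 10$ ($V = \frac{2}{-1} + 3 \frac{1}{\frac{1}{4}} = 2 \left(-1\right) + 3 \cdot 4 = -2 + 12 = 10$)
$K{\left(M \right)} = 10$
$l{\left(g \right)} = g^{2} + 11 g$ ($l{\left(g \right)} = \left(g^{2} + 10 g\right) + g = g^{2} + 11 g$)
$31 + 41 l{\left(4 \right)} = 31 + 41 \cdot 4 \left(11 + 4\right) = 31 + 41 \cdot 4 \cdot 15 = 31 + 41 \cdot 60 = 31 + 2460 = 2491$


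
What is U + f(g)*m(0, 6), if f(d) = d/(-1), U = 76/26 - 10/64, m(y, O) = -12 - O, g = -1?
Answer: -6337/416 ≈ -15.233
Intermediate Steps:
U = 1151/416 (U = 76*(1/26) - 10*1/64 = 38/13 - 5/32 = 1151/416 ≈ 2.7668)
f(d) = -d (f(d) = d*(-1) = -d)
U + f(g)*m(0, 6) = 1151/416 + (-1*(-1))*(-12 - 1*6) = 1151/416 + 1*(-12 - 6) = 1151/416 + 1*(-18) = 1151/416 - 18 = -6337/416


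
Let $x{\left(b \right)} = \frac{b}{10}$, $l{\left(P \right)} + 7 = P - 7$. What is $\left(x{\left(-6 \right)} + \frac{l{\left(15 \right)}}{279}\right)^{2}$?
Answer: $\frac{692224}{1946025} \approx 0.35571$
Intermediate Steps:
$l{\left(P \right)} = -14 + P$ ($l{\left(P \right)} = -7 + \left(P - 7\right) = -7 + \left(-7 + P\right) = -14 + P$)
$x{\left(b \right)} = \frac{b}{10}$ ($x{\left(b \right)} = b \frac{1}{10} = \frac{b}{10}$)
$\left(x{\left(-6 \right)} + \frac{l{\left(15 \right)}}{279}\right)^{2} = \left(\frac{1}{10} \left(-6\right) + \frac{-14 + 15}{279}\right)^{2} = \left(- \frac{3}{5} + 1 \cdot \frac{1}{279}\right)^{2} = \left(- \frac{3}{5} + \frac{1}{279}\right)^{2} = \left(- \frac{832}{1395}\right)^{2} = \frac{692224}{1946025}$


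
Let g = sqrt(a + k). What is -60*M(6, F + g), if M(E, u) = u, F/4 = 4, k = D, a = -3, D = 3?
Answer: -960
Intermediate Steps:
k = 3
F = 16 (F = 4*4 = 16)
g = 0 (g = sqrt(-3 + 3) = sqrt(0) = 0)
-60*M(6, F + g) = -60*(16 + 0) = -60*16 = -960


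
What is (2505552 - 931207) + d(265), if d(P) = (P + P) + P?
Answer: 1575140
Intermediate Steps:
d(P) = 3*P (d(P) = 2*P + P = 3*P)
(2505552 - 931207) + d(265) = (2505552 - 931207) + 3*265 = 1574345 + 795 = 1575140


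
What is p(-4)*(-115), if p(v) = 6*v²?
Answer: -11040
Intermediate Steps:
p(-4)*(-115) = (6*(-4)²)*(-115) = (6*16)*(-115) = 96*(-115) = -11040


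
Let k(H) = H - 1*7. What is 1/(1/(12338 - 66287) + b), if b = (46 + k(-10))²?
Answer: 53949/45371108 ≈ 0.0011891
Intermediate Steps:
k(H) = -7 + H (k(H) = H - 7 = -7 + H)
b = 841 (b = (46 + (-7 - 10))² = (46 - 17)² = 29² = 841)
1/(1/(12338 - 66287) + b) = 1/(1/(12338 - 66287) + 841) = 1/(1/(-53949) + 841) = 1/(-1/53949 + 841) = 1/(45371108/53949) = 53949/45371108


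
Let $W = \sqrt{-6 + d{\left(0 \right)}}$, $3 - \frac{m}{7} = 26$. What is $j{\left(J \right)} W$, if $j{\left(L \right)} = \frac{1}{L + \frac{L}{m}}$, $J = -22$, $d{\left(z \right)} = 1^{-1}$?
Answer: $- \frac{161 i \sqrt{5}}{3520} \approx - 0.10227 i$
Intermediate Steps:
$d{\left(z \right)} = 1$
$m = -161$ ($m = 21 - 182 = -161$)
$W = i \sqrt{5}$ ($W = \sqrt{-6 + 1} = \sqrt{-5} = i \sqrt{5} \approx 2.2361 i$)
$j{\left(L \right)} = \frac{161}{160 L}$ ($j{\left(L \right)} = \frac{1}{L + \frac{L}{-161}} = \frac{1}{L + L \left(- \frac{1}{161}\right)} = \frac{1}{L - \frac{L}{161}} = \frac{1}{\frac{160}{161} L} = \frac{161}{160 L}$)
$j{\left(J \right)} W = \frac{161}{160 \left(-22\right)} i \sqrt{5} = \frac{161}{160} \left(- \frac{1}{22}\right) i \sqrt{5} = - \frac{161 i \sqrt{5}}{3520}$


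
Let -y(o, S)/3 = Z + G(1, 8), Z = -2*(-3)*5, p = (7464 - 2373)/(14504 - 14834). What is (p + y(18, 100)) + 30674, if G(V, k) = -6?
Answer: 3364523/110 ≈ 30587.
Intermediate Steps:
p = -1697/110 (p = 5091/(-330) = 5091*(-1/330) = -1697/110 ≈ -15.427)
Z = 30 (Z = 6*5 = 30)
y(o, S) = -72 (y(o, S) = -3*(30 - 6) = -3*24 = -72)
(p + y(18, 100)) + 30674 = (-1697/110 - 72) + 30674 = -9617/110 + 30674 = 3364523/110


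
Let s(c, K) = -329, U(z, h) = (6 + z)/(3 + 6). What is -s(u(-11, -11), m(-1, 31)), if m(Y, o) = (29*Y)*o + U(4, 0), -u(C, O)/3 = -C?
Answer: 329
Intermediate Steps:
U(z, h) = ⅔ + z/9 (U(z, h) = (6 + z)/9 = (6 + z)*(⅑) = ⅔ + z/9)
u(C, O) = 3*C (u(C, O) = -(-3)*C = 3*C)
m(Y, o) = 10/9 + 29*Y*o (m(Y, o) = (29*Y)*o + (⅔ + (⅑)*4) = 29*Y*o + (⅔ + 4/9) = 29*Y*o + 10/9 = 10/9 + 29*Y*o)
-s(u(-11, -11), m(-1, 31)) = -1*(-329) = 329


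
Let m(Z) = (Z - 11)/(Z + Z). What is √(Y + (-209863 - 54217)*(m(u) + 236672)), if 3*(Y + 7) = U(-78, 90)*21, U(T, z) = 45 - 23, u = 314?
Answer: I*√1540574061056257/157 ≈ 2.5e+5*I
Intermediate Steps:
m(Z) = (-11 + Z)/(2*Z) (m(Z) = (-11 + Z)/((2*Z)) = (-11 + Z)*(1/(2*Z)) = (-11 + Z)/(2*Z))
U(T, z) = 22
Y = 147 (Y = -7 + (22*21)/3 = -7 + (⅓)*462 = -7 + 154 = 147)
√(Y + (-209863 - 54217)*(m(u) + 236672)) = √(147 + (-209863 - 54217)*((½)*(-11 + 314)/314 + 236672)) = √(147 - 264080*((½)*(1/314)*303 + 236672)) = √(147 - 264080*(303/628 + 236672)) = √(147 - 264080*148630319/628) = √(147 - 9812573660380/157) = √(-9812573637301/157) = I*√1540574061056257/157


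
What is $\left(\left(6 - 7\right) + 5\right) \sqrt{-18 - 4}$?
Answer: $4 i \sqrt{22} \approx 18.762 i$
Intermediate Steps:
$\left(\left(6 - 7\right) + 5\right) \sqrt{-18 - 4} = \left(-1 + 5\right) \sqrt{-22} = 4 i \sqrt{22}$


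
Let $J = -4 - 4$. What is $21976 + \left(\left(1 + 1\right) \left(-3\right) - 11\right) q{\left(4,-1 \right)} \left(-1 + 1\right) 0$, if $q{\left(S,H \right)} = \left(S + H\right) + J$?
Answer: $21976$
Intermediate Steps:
$J = -8$ ($J = -4 - 4 = -8$)
$q{\left(S,H \right)} = -8 + H + S$ ($q{\left(S,H \right)} = \left(S + H\right) - 8 = \left(H + S\right) - 8 = -8 + H + S$)
$21976 + \left(\left(1 + 1\right) \left(-3\right) - 11\right) q{\left(4,-1 \right)} \left(-1 + 1\right) 0 = 21976 + \left(\left(1 + 1\right) \left(-3\right) - 11\right) \left(-8 - 1 + 4\right) \left(-1 + 1\right) 0 = 21976 + \left(2 \left(-3\right) - 11\right) \left(-5\right) 0 \cdot 0 = 21976 + \left(-6 - 11\right) \left(-5\right) 0 = 21976 + \left(-17\right) \left(-5\right) 0 = 21976 + 85 \cdot 0 = 21976 + 0 = 21976$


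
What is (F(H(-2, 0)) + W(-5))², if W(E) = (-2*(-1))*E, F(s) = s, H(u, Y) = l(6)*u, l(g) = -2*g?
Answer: 196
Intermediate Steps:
H(u, Y) = -12*u (H(u, Y) = (-2*6)*u = -12*u)
W(E) = 2*E
(F(H(-2, 0)) + W(-5))² = (-12*(-2) + 2*(-5))² = (24 - 10)² = 14² = 196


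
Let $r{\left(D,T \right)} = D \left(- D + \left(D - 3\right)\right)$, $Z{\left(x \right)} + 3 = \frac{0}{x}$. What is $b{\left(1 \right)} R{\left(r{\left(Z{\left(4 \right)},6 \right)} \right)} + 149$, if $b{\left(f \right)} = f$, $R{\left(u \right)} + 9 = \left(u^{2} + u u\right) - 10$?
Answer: $292$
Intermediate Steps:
$Z{\left(x \right)} = -3$ ($Z{\left(x \right)} = -3 + \frac{0}{x} = -3 + 0 = -3$)
$r{\left(D,T \right)} = - 3 D$ ($r{\left(D,T \right)} = D \left(- D + \left(-3 + D\right)\right) = D \left(-3\right) = - 3 D$)
$R{\left(u \right)} = -19 + 2 u^{2}$ ($R{\left(u \right)} = -9 - \left(10 - u^{2} - u u\right) = -9 + \left(\left(u^{2} + u^{2}\right) - 10\right) = -9 + \left(2 u^{2} - 10\right) = -9 + \left(-10 + 2 u^{2}\right) = -19 + 2 u^{2}$)
$b{\left(1 \right)} R{\left(r{\left(Z{\left(4 \right)},6 \right)} \right)} + 149 = 1 \left(-19 + 2 \left(\left(-3\right) \left(-3\right)\right)^{2}\right) + 149 = 1 \left(-19 + 2 \cdot 9^{2}\right) + 149 = 1 \left(-19 + 2 \cdot 81\right) + 149 = 1 \left(-19 + 162\right) + 149 = 1 \cdot 143 + 149 = 143 + 149 = 292$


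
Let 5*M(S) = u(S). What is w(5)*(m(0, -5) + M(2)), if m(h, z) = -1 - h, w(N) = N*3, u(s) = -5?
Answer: -30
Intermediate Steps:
w(N) = 3*N
M(S) = -1 (M(S) = (1/5)*(-5) = -1)
w(5)*(m(0, -5) + M(2)) = (3*5)*((-1 - 1*0) - 1) = 15*((-1 + 0) - 1) = 15*(-1 - 1) = 15*(-2) = -30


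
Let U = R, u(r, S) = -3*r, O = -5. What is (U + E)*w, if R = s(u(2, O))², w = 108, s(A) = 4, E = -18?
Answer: -216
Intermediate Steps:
R = 16 (R = 4² = 16)
U = 16
(U + E)*w = (16 - 18)*108 = -2*108 = -216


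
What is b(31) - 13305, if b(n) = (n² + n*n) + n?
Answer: -11352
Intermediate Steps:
b(n) = n + 2*n² (b(n) = (n² + n²) + n = 2*n² + n = n + 2*n²)
b(31) - 13305 = 31*(1 + 2*31) - 13305 = 31*(1 + 62) - 13305 = 31*63 - 13305 = 1953 - 13305 = -11352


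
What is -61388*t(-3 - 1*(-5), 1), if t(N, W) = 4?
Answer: -245552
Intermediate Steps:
-61388*t(-3 - 1*(-5), 1) = -61388*4 = -245552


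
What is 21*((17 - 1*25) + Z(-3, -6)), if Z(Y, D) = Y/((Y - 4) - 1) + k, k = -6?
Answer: -2289/8 ≈ -286.13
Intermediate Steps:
Z(Y, D) = -6 + Y/(-5 + Y) (Z(Y, D) = Y/((Y - 4) - 1) - 6 = Y/((-4 + Y) - 1) - 6 = Y/(-5 + Y) - 6 = -6 + Y/(-5 + Y))
21*((17 - 1*25) + Z(-3, -6)) = 21*((17 - 1*25) + 5*(6 - 1*(-3))/(-5 - 3)) = 21*((17 - 25) + 5*(6 + 3)/(-8)) = 21*(-8 + 5*(-1/8)*9) = 21*(-8 - 45/8) = 21*(-109/8) = -2289/8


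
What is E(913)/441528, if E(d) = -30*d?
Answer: -4565/73588 ≈ -0.062035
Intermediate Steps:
E(913)/441528 = -30*913/441528 = -27390*1/441528 = -4565/73588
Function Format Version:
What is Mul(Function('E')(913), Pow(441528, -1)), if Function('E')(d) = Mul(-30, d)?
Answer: Rational(-4565, 73588) ≈ -0.062035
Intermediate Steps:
Mul(Function('E')(913), Pow(441528, -1)) = Mul(Mul(-30, 913), Pow(441528, -1)) = Mul(-27390, Rational(1, 441528)) = Rational(-4565, 73588)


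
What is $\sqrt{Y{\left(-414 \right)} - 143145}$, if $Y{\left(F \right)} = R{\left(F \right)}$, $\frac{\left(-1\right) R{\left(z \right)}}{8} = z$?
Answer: $3 i \sqrt{15537} \approx 373.94 i$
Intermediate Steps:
$R{\left(z \right)} = - 8 z$
$Y{\left(F \right)} = - 8 F$
$\sqrt{Y{\left(-414 \right)} - 143145} = \sqrt{\left(-8\right) \left(-414\right) - 143145} = \sqrt{3312 - 143145} = \sqrt{-139833} = 3 i \sqrt{15537}$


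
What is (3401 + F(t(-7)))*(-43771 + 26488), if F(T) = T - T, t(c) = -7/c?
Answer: -58779483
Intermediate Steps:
F(T) = 0
(3401 + F(t(-7)))*(-43771 + 26488) = (3401 + 0)*(-43771 + 26488) = 3401*(-17283) = -58779483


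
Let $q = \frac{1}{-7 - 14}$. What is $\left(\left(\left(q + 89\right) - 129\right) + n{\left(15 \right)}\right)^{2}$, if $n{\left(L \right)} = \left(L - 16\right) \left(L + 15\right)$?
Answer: $\frac{2163841}{441} \approx 4906.7$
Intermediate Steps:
$q = - \frac{1}{21}$ ($q = \frac{1}{-21} = - \frac{1}{21} \approx -0.047619$)
$n{\left(L \right)} = \left(-16 + L\right) \left(15 + L\right)$
$\left(\left(\left(q + 89\right) - 129\right) + n{\left(15 \right)}\right)^{2} = \left(\left(\left(- \frac{1}{21} + 89\right) - 129\right) - \left(255 - 225\right)\right)^{2} = \left(\left(\frac{1868}{21} - 129\right) - 30\right)^{2} = \left(- \frac{841}{21} - 30\right)^{2} = \left(- \frac{1471}{21}\right)^{2} = \frac{2163841}{441}$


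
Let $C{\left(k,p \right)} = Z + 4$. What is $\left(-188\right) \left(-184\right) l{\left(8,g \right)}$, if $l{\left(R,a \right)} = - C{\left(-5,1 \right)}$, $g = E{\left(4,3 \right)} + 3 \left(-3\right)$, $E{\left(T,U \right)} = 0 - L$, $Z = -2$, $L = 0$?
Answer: $-69184$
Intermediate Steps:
$E{\left(T,U \right)} = 0$ ($E{\left(T,U \right)} = 0 - 0 = 0 + 0 = 0$)
$g = -9$ ($g = 0 + 3 \left(-3\right) = 0 - 9 = -9$)
$C{\left(k,p \right)} = 2$ ($C{\left(k,p \right)} = -2 + 4 = 2$)
$l{\left(R,a \right)} = -2$ ($l{\left(R,a \right)} = \left(-1\right) 2 = -2$)
$\left(-188\right) \left(-184\right) l{\left(8,g \right)} = \left(-188\right) \left(-184\right) \left(-2\right) = 34592 \left(-2\right) = -69184$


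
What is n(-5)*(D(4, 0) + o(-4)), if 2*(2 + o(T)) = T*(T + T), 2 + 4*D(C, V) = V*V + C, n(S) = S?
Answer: -145/2 ≈ -72.500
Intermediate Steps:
D(C, V) = -½ + C/4 + V²/4 (D(C, V) = -½ + (V*V + C)/4 = -½ + (V² + C)/4 = -½ + (C + V²)/4 = -½ + (C/4 + V²/4) = -½ + C/4 + V²/4)
o(T) = -2 + T² (o(T) = -2 + (T*(T + T))/2 = -2 + (T*(2*T))/2 = -2 + (2*T²)/2 = -2 + T²)
n(-5)*(D(4, 0) + o(-4)) = -5*((-½ + (¼)*4 + (¼)*0²) + (-2 + (-4)²)) = -5*((-½ + 1 + (¼)*0) + (-2 + 16)) = -5*((-½ + 1 + 0) + 14) = -5*(½ + 14) = -5*29/2 = -145/2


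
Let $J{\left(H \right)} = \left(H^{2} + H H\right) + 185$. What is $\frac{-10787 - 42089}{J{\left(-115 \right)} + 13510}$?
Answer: $- \frac{52876}{40145} \approx -1.3171$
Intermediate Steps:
$J{\left(H \right)} = 185 + 2 H^{2}$ ($J{\left(H \right)} = \left(H^{2} + H^{2}\right) + 185 = 2 H^{2} + 185 = 185 + 2 H^{2}$)
$\frac{-10787 - 42089}{J{\left(-115 \right)} + 13510} = \frac{-10787 - 42089}{\left(185 + 2 \left(-115\right)^{2}\right) + 13510} = - \frac{52876}{\left(185 + 2 \cdot 13225\right) + 13510} = - \frac{52876}{\left(185 + 26450\right) + 13510} = - \frac{52876}{26635 + 13510} = - \frac{52876}{40145}$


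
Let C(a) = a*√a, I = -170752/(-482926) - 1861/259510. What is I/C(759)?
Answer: 7235521039*√759/12032807996664510 ≈ 1.6566e-5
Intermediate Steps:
I = 21706563117/62662063130 (I = -170752*(-1/482926) - 1861*1/259510 = 85376/241463 - 1861/259510 = 21706563117/62662063130 ≈ 0.34641)
C(a) = a^(3/2)
I/C(759) = 21706563117/(62662063130*(759^(3/2))) = 21706563117/(62662063130*((759*√759))) = 21706563117*(√759/576081)/62662063130 = 7235521039*√759/12032807996664510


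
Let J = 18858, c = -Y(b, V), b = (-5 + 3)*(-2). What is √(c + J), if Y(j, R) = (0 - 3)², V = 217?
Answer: √18849 ≈ 137.29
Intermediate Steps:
b = 4 (b = -2*(-2) = 4)
Y(j, R) = 9 (Y(j, R) = (-3)² = 9)
c = -9 (c = -1*9 = -9)
√(c + J) = √(-9 + 18858) = √18849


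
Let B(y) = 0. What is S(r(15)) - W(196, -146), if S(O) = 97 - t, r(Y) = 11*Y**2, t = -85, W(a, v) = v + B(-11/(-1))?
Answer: 328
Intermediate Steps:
W(a, v) = v (W(a, v) = v + 0 = v)
S(O) = 182 (S(O) = 97 - 1*(-85) = 97 + 85 = 182)
S(r(15)) - W(196, -146) = 182 - 1*(-146) = 182 + 146 = 328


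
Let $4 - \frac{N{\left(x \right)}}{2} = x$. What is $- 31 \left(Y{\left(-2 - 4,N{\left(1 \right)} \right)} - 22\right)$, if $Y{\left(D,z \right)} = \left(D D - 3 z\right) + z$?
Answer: $-62$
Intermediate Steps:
$N{\left(x \right)} = 8 - 2 x$
$Y{\left(D,z \right)} = D^{2} - 2 z$ ($Y{\left(D,z \right)} = \left(D^{2} - 3 z\right) + z = D^{2} - 2 z$)
$- 31 \left(Y{\left(-2 - 4,N{\left(1 \right)} \right)} - 22\right) = - 31 \left(\left(\left(-2 - 4\right)^{2} - 2 \left(8 - 2\right)\right) - 22\right) = - 31 \left(\left(\left(-6\right)^{2} - 12\right) - 22\right) = - 31 \left(\left(36 - 12\right) - 22\right) = - 31 \left(24 - 22\right) = \left(-31\right) 2 = -62$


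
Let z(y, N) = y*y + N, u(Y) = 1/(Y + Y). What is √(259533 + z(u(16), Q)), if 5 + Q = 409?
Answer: √266175489/32 ≈ 509.84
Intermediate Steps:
Q = 404 (Q = -5 + 409 = 404)
u(Y) = 1/(2*Y)
z(y, N) = N + y² (z(y, N) = y² + N = N + y²)
√(259533 + z(u(16), Q)) = √(259533 + (404 + ((½)/16)²)) = √(259533 + (404 + ((½)*(1/16))²)) = √(259533 + (404 + (1/32)²)) = √(259533 + (404 + 1/1024)) = √(259533 + 413697/1024) = √(266175489/1024) = √266175489/32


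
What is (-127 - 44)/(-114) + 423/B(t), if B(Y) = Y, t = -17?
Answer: -795/34 ≈ -23.382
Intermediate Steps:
(-127 - 44)/(-114) + 423/B(t) = (-127 - 44)/(-114) + 423/(-17) = -171*(-1/114) + 423*(-1/17) = 3/2 - 423/17 = -795/34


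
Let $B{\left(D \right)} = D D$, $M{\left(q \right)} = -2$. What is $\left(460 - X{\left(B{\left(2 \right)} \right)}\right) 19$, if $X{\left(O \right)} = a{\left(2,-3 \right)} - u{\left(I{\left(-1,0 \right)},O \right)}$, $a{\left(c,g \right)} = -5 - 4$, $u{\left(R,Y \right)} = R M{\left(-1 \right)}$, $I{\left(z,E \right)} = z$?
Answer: $8949$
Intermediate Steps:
$u{\left(R,Y \right)} = - 2 R$ ($u{\left(R,Y \right)} = R \left(-2\right) = - 2 R$)
$B{\left(D \right)} = D^{2}$
$a{\left(c,g \right)} = -9$ ($a{\left(c,g \right)} = -5 - 4 = -9$)
$X{\left(O \right)} = -11$ ($X{\left(O \right)} = -9 - \left(-2\right) \left(-1\right) = -9 - 2 = -11$)
$\left(460 - X{\left(B{\left(2 \right)} \right)}\right) 19 = \left(460 - -11\right) 19 = \left(460 + 11\right) 19 = 471 \cdot 19 = 8949$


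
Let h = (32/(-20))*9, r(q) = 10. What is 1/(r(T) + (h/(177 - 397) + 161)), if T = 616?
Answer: 275/47043 ≈ 0.0058457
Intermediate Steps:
h = -72/5 (h = (32*(-1/20))*9 = -8/5*9 = -72/5 ≈ -14.400)
1/(r(T) + (h/(177 - 397) + 161)) = 1/(10 + (-72/(5*(177 - 397)) + 161)) = 1/(10 + (-72/5/(-220) + 161)) = 1/(10 + (-72/5*(-1/220) + 161)) = 1/(10 + (18/275 + 161)) = 1/(10 + 44293/275) = 1/(47043/275) = 275/47043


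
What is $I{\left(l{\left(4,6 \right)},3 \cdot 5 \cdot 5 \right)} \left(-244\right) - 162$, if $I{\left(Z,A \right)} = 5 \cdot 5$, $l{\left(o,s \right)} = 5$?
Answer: $-6262$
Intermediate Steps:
$I{\left(Z,A \right)} = 25$
$I{\left(l{\left(4,6 \right)},3 \cdot 5 \cdot 5 \right)} \left(-244\right) - 162 = 25 \left(-244\right) - 162 = -6100 - 162 = -6262$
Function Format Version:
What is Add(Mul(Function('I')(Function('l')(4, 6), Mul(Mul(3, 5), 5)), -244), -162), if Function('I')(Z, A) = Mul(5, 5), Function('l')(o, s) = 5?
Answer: -6262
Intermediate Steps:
Function('I')(Z, A) = 25
Add(Mul(Function('I')(Function('l')(4, 6), Mul(Mul(3, 5), 5)), -244), -162) = Add(Mul(25, -244), -162) = Add(-6100, -162) = -6262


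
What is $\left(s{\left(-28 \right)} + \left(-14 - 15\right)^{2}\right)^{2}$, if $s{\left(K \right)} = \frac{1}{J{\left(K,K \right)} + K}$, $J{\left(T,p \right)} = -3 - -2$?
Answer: $\frac{594774544}{841} \approx 7.0722 \cdot 10^{5}$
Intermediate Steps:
$J{\left(T,p \right)} = -1$ ($J{\left(T,p \right)} = -3 + 2 = -1$)
$s{\left(K \right)} = \frac{1}{-1 + K}$
$\left(s{\left(-28 \right)} + \left(-14 - 15\right)^{2}\right)^{2} = \left(\frac{1}{-1 - 28} + \left(-14 - 15\right)^{2}\right)^{2} = \left(\frac{1}{-29} + \left(-29\right)^{2}\right)^{2} = \left(- \frac{1}{29} + 841\right)^{2} = \left(\frac{24388}{29}\right)^{2} = \frac{594774544}{841}$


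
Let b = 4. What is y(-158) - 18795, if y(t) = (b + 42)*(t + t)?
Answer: -33331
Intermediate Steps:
y(t) = 92*t (y(t) = (4 + 42)*(t + t) = 46*(2*t) = 92*t)
y(-158) - 18795 = 92*(-158) - 18795 = -14536 - 18795 = -33331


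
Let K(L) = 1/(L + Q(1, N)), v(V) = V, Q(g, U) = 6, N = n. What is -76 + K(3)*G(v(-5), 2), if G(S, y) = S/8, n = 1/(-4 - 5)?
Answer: -5477/72 ≈ -76.069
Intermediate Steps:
n = -1/9 (n = 1/(-9) = -1/9 ≈ -0.11111)
N = -1/9 ≈ -0.11111
G(S, y) = S/8 (G(S, y) = S*(1/8) = S/8)
K(L) = 1/(6 + L) (K(L) = 1/(L + 6) = 1/(6 + L))
-76 + K(3)*G(v(-5), 2) = -76 + ((1/8)*(-5))/(6 + 3) = -76 - 5/8/9 = -76 + (1/9)*(-5/8) = -76 - 5/72 = -5477/72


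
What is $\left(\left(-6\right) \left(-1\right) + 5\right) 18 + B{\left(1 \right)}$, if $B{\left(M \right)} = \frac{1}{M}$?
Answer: $199$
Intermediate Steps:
$\left(\left(-6\right) \left(-1\right) + 5\right) 18 + B{\left(1 \right)} = \left(\left(-6\right) \left(-1\right) + 5\right) 18 + 1^{-1} = \left(6 + 5\right) 18 + 1 = 11 \cdot 18 + 1 = 198 + 1 = 199$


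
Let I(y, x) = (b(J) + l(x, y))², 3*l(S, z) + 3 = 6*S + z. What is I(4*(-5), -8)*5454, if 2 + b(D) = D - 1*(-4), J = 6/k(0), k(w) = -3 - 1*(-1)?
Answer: 3318456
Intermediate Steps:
k(w) = -2 (k(w) = -3 + 1 = -2)
J = -3 (J = 6/(-2) = 6*(-½) = -3)
b(D) = 2 + D (b(D) = -2 + (D - 1*(-4)) = -2 + (D + 4) = -2 + (4 + D) = 2 + D)
l(S, z) = -1 + 2*S + z/3 (l(S, z) = -1 + (6*S + z)/3 = -1 + (z + 6*S)/3 = -1 + (2*S + z/3) = -1 + 2*S + z/3)
I(y, x) = (-2 + 2*x + y/3)² (I(y, x) = ((2 - 3) + (-1 + 2*x + y/3))² = (-1 + (-1 + 2*x + y/3))² = (-2 + 2*x + y/3)²)
I(4*(-5), -8)*5454 = ((-6 + 4*(-5) + 6*(-8))²/9)*5454 = ((-6 - 20 - 48)²/9)*5454 = ((⅑)*(-74)²)*5454 = ((⅑)*5476)*5454 = (5476/9)*5454 = 3318456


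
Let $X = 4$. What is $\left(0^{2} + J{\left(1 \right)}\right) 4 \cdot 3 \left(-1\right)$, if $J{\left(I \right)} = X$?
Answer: $-48$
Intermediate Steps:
$J{\left(I \right)} = 4$
$\left(0^{2} + J{\left(1 \right)}\right) 4 \cdot 3 \left(-1\right) = \left(0^{2} + 4\right) 4 \cdot 3 \left(-1\right) = \left(0 + 4\right) 12 \left(-1\right) = 4 \left(-12\right) = -48$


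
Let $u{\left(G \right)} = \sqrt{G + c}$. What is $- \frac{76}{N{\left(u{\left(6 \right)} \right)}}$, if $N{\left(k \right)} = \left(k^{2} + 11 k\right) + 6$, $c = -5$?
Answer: $- \frac{38}{9} \approx -4.2222$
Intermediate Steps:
$u{\left(G \right)} = \sqrt{-5 + G}$ ($u{\left(G \right)} = \sqrt{G - 5} = \sqrt{-5 + G}$)
$N{\left(k \right)} = 6 + k^{2} + 11 k$
$- \frac{76}{N{\left(u{\left(6 \right)} \right)}} = - \frac{76}{6 + \left(\sqrt{-5 + 6}\right)^{2} + 11 \sqrt{-5 + 6}} = - \frac{76}{6 + \left(\sqrt{1}\right)^{2} + 11 \sqrt{1}} = - \frac{76}{6 + 1^{2} + 11 \cdot 1} = - \frac{76}{6 + 1 + 11} = - \frac{76}{18} = \left(-76\right) \frac{1}{18} = - \frac{38}{9}$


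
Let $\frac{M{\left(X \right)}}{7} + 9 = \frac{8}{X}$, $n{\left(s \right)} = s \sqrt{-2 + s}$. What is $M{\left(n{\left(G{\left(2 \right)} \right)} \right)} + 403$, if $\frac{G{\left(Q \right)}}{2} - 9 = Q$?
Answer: $340 + \frac{14 \sqrt{5}}{55} \approx 340.57$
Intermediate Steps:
$G{\left(Q \right)} = 18 + 2 Q$
$M{\left(X \right)} = -63 + \frac{56}{X}$ ($M{\left(X \right)} = -63 + 7 \frac{8}{X} = -63 + \frac{56}{X}$)
$M{\left(n{\left(G{\left(2 \right)} \right)} \right)} + 403 = \left(-63 + \frac{56}{\left(18 + 2 \cdot 2\right) \sqrt{-2 + \left(18 + 2 \cdot 2\right)}}\right) + 403 = \left(-63 + \frac{56}{\left(18 + 4\right) \sqrt{-2 + \left(18 + 4\right)}}\right) + 403 = \left(-63 + \frac{56}{22 \sqrt{-2 + 22}}\right) + 403 = \left(-63 + \frac{56}{22 \sqrt{20}}\right) + 403 = \left(-63 + \frac{56}{22 \cdot 2 \sqrt{5}}\right) + 403 = \left(-63 + \frac{56}{44 \sqrt{5}}\right) + 403 = \left(-63 + 56 \frac{\sqrt{5}}{220}\right) + 403 = \left(-63 + \frac{14 \sqrt{5}}{55}\right) + 403 = 340 + \frac{14 \sqrt{5}}{55}$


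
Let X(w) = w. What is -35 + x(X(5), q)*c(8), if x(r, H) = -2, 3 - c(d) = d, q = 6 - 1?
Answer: -25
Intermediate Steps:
q = 5
c(d) = 3 - d
-35 + x(X(5), q)*c(8) = -35 - 2*(3 - 1*8) = -35 - 2*(3 - 8) = -35 - 2*(-5) = -35 + 10 = -25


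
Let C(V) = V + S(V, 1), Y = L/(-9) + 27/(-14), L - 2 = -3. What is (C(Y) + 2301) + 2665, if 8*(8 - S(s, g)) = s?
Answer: 716027/144 ≈ 4972.4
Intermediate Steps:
L = -1 (L = 2 - 3 = -1)
S(s, g) = 8 - s/8
Y = -229/126 (Y = -1/(-9) + 27/(-14) = -1*(-⅑) + 27*(-1/14) = ⅑ - 27/14 = -229/126 ≈ -1.8175)
C(V) = 8 + 7*V/8 (C(V) = V + (8 - V/8) = 8 + 7*V/8)
(C(Y) + 2301) + 2665 = ((8 + (7/8)*(-229/126)) + 2301) + 2665 = ((8 - 229/144) + 2301) + 2665 = (923/144 + 2301) + 2665 = 332267/144 + 2665 = 716027/144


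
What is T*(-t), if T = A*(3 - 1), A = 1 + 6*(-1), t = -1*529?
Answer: -5290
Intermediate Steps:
t = -529
A = -5 (A = 1 - 6 = -5)
T = -10 (T = -5*(3 - 1) = -5*2 = -10)
T*(-t) = -(-10)*(-529) = -10*529 = -5290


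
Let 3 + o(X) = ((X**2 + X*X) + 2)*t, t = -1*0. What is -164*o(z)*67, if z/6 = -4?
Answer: 32964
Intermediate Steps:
t = 0
z = -24 (z = 6*(-4) = -24)
o(X) = -3 (o(X) = -3 + ((X**2 + X*X) + 2)*0 = -3 + ((X**2 + X**2) + 2)*0 = -3 + (2*X**2 + 2)*0 = -3 + (2 + 2*X**2)*0 = -3 + 0 = -3)
-164*o(z)*67 = -164*(-3)*67 = 492*67 = 32964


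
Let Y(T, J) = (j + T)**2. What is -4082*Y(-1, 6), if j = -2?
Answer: -36738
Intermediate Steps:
Y(T, J) = (-2 + T)**2
-4082*Y(-1, 6) = -4082*(-2 - 1)**2 = -4082*(-3)**2 = -4082*9 = -36738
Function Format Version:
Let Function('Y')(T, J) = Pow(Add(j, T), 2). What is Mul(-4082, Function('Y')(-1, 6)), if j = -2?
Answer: -36738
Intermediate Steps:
Function('Y')(T, J) = Pow(Add(-2, T), 2)
Mul(-4082, Function('Y')(-1, 6)) = Mul(-4082, Pow(Add(-2, -1), 2)) = Mul(-4082, Pow(-3, 2)) = Mul(-4082, 9) = -36738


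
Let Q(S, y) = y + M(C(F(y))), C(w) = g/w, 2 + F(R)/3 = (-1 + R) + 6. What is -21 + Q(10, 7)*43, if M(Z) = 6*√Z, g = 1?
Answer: 280 + 43*√30/5 ≈ 327.10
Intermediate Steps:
F(R) = 9 + 3*R (F(R) = -6 + 3*((-1 + R) + 6) = -6 + 3*(5 + R) = -6 + (15 + 3*R) = 9 + 3*R)
C(w) = 1/w
Q(S, y) = y + 6*√(1/(9 + 3*y))
-21 + Q(10, 7)*43 = -21 + (7 + 2*√3*√(1/(3 + 7)))*43 = -21 + (7 + 2*√3*√(1/10))*43 = -21 + (7 + 2*√3*√(⅒))*43 = -21 + (7 + 2*√3*(√10/10))*43 = -21 + (7 + √30/5)*43 = -21 + (301 + 43*√30/5) = 280 + 43*√30/5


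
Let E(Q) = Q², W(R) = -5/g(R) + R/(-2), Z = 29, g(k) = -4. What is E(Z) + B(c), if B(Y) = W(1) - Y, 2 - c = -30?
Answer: 3239/4 ≈ 809.75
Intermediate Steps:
c = 32 (c = 2 - 1*(-30) = 2 + 30 = 32)
W(R) = 5/4 - R/2 (W(R) = -5/(-4) + R/(-2) = -5*(-¼) + R*(-½) = 5/4 - R/2)
B(Y) = ¾ - Y (B(Y) = (5/4 - ½*1) - Y = (5/4 - ½) - Y = ¾ - Y)
E(Z) + B(c) = 29² + (¾ - 1*32) = 841 + (¾ - 32) = 841 - 125/4 = 3239/4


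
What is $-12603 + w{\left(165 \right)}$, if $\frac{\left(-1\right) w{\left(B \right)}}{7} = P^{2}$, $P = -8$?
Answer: $-13051$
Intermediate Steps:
$w{\left(B \right)} = -448$ ($w{\left(B \right)} = - 7 \left(-8\right)^{2} = \left(-7\right) 64 = -448$)
$-12603 + w{\left(165 \right)} = -12603 - 448 = -13051$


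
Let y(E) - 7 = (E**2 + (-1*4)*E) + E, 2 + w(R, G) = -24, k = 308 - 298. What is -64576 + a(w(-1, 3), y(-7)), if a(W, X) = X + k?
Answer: -64489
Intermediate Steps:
k = 10
w(R, G) = -26 (w(R, G) = -2 - 24 = -26)
y(E) = 7 + E**2 - 3*E (y(E) = 7 + ((E**2 + (-1*4)*E) + E) = 7 + ((E**2 - 4*E) + E) = 7 + (E**2 - 3*E) = 7 + E**2 - 3*E)
a(W, X) = 10 + X (a(W, X) = X + 10 = 10 + X)
-64576 + a(w(-1, 3), y(-7)) = -64576 + (10 + (7 + (-7)**2 - 3*(-7))) = -64576 + (10 + (7 + 49 + 21)) = -64576 + (10 + 77) = -64576 + 87 = -64489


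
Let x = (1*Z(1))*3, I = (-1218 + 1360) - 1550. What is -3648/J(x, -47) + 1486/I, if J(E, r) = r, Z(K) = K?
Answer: 2533271/33088 ≈ 76.562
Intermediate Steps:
I = -1408 (I = 142 - 1550 = -1408)
x = 3 (x = (1*1)*3 = 1*3 = 3)
-3648/J(x, -47) + 1486/I = -3648/(-47) + 1486/(-1408) = -3648*(-1/47) + 1486*(-1/1408) = 3648/47 - 743/704 = 2533271/33088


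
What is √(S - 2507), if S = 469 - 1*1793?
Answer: I*√3831 ≈ 61.895*I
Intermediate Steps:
S = -1324 (S = 469 - 1793 = -1324)
√(S - 2507) = √(-1324 - 2507) = √(-3831) = I*√3831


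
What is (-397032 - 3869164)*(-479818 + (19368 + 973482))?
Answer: -2188695066272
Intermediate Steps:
(-397032 - 3869164)*(-479818 + (19368 + 973482)) = -4266196*(-479818 + 992850) = -4266196*513032 = -2188695066272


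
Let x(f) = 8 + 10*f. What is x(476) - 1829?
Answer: 2939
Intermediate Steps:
x(476) - 1829 = (8 + 10*476) - 1829 = (8 + 4760) - 1829 = 4768 - 1829 = 2939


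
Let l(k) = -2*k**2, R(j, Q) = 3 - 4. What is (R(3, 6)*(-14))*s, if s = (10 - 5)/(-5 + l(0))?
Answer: -14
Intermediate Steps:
R(j, Q) = -1
s = -1 (s = (10 - 5)/(-5 - 2*0**2) = 5/(-5 - 2*0) = 5/(-5 + 0) = 5/(-5) = 5*(-1/5) = -1)
(R(3, 6)*(-14))*s = -1*(-14)*(-1) = 14*(-1) = -14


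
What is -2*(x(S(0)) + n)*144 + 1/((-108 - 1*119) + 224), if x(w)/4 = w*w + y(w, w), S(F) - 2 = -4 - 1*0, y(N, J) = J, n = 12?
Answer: -17281/3 ≈ -5760.3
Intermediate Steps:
S(F) = -2 (S(F) = 2 + (-4 - 1*0) = 2 + (-4 + 0) = 2 - 4 = -2)
x(w) = 4*w + 4*w² (x(w) = 4*(w*w + w) = 4*(w² + w) = 4*(w + w²) = 4*w + 4*w²)
-2*(x(S(0)) + n)*144 + 1/((-108 - 1*119) + 224) = -2*(4*(-2)*(1 - 2) + 12)*144 + 1/((-108 - 1*119) + 224) = -2*(4*(-2)*(-1) + 12)*144 + 1/((-108 - 119) + 224) = -2*(8 + 12)*144 + 1/(-227 + 224) = -2*20*144 + 1/(-3) = -40*144 - ⅓ = -5760 - ⅓ = -17281/3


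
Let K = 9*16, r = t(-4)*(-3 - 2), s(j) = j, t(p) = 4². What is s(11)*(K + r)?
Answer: 704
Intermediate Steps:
t(p) = 16
r = -80 (r = 16*(-3 - 2) = 16*(-5) = -80)
K = 144
s(11)*(K + r) = 11*(144 - 80) = 11*64 = 704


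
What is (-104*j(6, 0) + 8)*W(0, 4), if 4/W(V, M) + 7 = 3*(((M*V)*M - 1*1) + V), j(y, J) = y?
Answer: 1232/5 ≈ 246.40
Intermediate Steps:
W(V, M) = 4/(-10 + 3*V + 3*V*M²) (W(V, M) = 4/(-7 + 3*(((M*V)*M - 1*1) + V)) = 4/(-7 + 3*((V*M² - 1) + V)) = 4/(-7 + 3*((-1 + V*M²) + V)) = 4/(-7 + 3*(-1 + V + V*M²)) = 4/(-7 + (-3 + 3*V + 3*V*M²)) = 4/(-10 + 3*V + 3*V*M²))
(-104*j(6, 0) + 8)*W(0, 4) = (-104*6 + 8)*(4/(-10 + 3*0 + 3*0*4²)) = (-26*24 + 8)*(4/(-10 + 0 + 3*0*16)) = (-624 + 8)*(4/(-10 + 0 + 0)) = -2464/(-10) = -2464*(-1)/10 = -616*(-⅖) = 1232/5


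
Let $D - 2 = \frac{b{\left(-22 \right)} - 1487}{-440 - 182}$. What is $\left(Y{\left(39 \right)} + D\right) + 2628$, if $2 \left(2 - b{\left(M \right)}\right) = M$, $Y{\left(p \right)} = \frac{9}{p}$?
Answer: $\frac{10643604}{4043} \approx 2632.6$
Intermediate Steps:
$b{\left(M \right)} = 2 - \frac{M}{2}$
$D = \frac{1359}{311}$ ($D = 2 + \frac{\left(2 - -11\right) - 1487}{-440 - 182} = 2 + \frac{\left(2 + 11\right) - 1487}{-622} = 2 + \left(13 - 1487\right) \left(- \frac{1}{622}\right) = 2 - - \frac{737}{311} = 2 + \frac{737}{311} = \frac{1359}{311} \approx 4.3698$)
$\left(Y{\left(39 \right)} + D\right) + 2628 = \left(\frac{9}{39} + \frac{1359}{311}\right) + 2628 = \left(9 \cdot \frac{1}{39} + \frac{1359}{311}\right) + 2628 = \left(\frac{3}{13} + \frac{1359}{311}\right) + 2628 = \frac{18600}{4043} + 2628 = \frac{10643604}{4043}$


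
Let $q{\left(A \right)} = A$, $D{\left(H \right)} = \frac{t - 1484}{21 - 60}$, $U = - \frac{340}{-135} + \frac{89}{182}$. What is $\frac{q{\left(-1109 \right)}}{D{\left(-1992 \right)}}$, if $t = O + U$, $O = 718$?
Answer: $- \frac{212535414}{3749345} \approx -56.686$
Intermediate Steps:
$U = \frac{14779}{4914}$ ($U = \left(-340\right) \left(- \frac{1}{135}\right) + 89 \cdot \frac{1}{182} = \frac{68}{27} + \frac{89}{182} = \frac{14779}{4914} \approx 3.0075$)
$t = \frac{3543031}{4914}$ ($t = 718 + \frac{14779}{4914} = \frac{3543031}{4914} \approx 721.01$)
$D{\left(H \right)} = \frac{3749345}{191646}$ ($D{\left(H \right)} = \frac{\frac{3543031}{4914} - 1484}{21 - 60} = - \frac{3749345}{4914 \left(-39\right)} = \left(- \frac{3749345}{4914}\right) \left(- \frac{1}{39}\right) = \frac{3749345}{191646}$)
$\frac{q{\left(-1109 \right)}}{D{\left(-1992 \right)}} = - \frac{1109}{\frac{3749345}{191646}} = \left(-1109\right) \frac{191646}{3749345} = - \frac{212535414}{3749345}$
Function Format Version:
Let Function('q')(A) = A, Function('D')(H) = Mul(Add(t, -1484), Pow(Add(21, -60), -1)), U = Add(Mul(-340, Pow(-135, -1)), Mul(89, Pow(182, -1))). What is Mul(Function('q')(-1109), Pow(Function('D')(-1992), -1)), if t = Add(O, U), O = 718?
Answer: Rational(-212535414, 3749345) ≈ -56.686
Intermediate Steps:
U = Rational(14779, 4914) (U = Add(Mul(-340, Rational(-1, 135)), Mul(89, Rational(1, 182))) = Add(Rational(68, 27), Rational(89, 182)) = Rational(14779, 4914) ≈ 3.0075)
t = Rational(3543031, 4914) (t = Add(718, Rational(14779, 4914)) = Rational(3543031, 4914) ≈ 721.01)
Function('D')(H) = Rational(3749345, 191646) (Function('D')(H) = Mul(Add(Rational(3543031, 4914), -1484), Pow(Add(21, -60), -1)) = Mul(Rational(-3749345, 4914), Pow(-39, -1)) = Mul(Rational(-3749345, 4914), Rational(-1, 39)) = Rational(3749345, 191646))
Mul(Function('q')(-1109), Pow(Function('D')(-1992), -1)) = Mul(-1109, Pow(Rational(3749345, 191646), -1)) = Mul(-1109, Rational(191646, 3749345)) = Rational(-212535414, 3749345)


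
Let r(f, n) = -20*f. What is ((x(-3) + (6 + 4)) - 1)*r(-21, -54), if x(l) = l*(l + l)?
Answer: 11340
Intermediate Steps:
x(l) = 2*l**2 (x(l) = l*(2*l) = 2*l**2)
((x(-3) + (6 + 4)) - 1)*r(-21, -54) = ((2*(-3)**2 + (6 + 4)) - 1)*(-20*(-21)) = ((2*9 + 10) - 1)*420 = ((18 + 10) - 1)*420 = (28 - 1)*420 = 27*420 = 11340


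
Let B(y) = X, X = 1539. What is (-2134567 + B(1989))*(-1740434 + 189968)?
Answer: 3307187391048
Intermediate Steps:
B(y) = 1539
(-2134567 + B(1989))*(-1740434 + 189968) = (-2134567 + 1539)*(-1740434 + 189968) = -2133028*(-1550466) = 3307187391048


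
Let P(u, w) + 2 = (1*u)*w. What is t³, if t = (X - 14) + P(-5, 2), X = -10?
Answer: -46656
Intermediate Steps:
P(u, w) = -2 + u*w (P(u, w) = -2 + (1*u)*w = -2 + u*w)
t = -36 (t = (-10 - 14) + (-2 - 5*2) = -24 + (-2 - 10) = -24 - 12 = -36)
t³ = (-36)³ = -46656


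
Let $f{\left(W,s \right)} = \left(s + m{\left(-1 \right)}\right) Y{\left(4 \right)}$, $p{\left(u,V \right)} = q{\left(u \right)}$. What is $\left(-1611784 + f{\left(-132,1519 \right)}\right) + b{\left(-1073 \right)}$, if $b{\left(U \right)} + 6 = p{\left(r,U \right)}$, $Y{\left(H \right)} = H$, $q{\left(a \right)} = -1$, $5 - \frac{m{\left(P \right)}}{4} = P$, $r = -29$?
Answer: $-1605619$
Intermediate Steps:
$m{\left(P \right)} = 20 - 4 P$
$p{\left(u,V \right)} = -1$
$b{\left(U \right)} = -7$ ($b{\left(U \right)} = -6 - 1 = -7$)
$f{\left(W,s \right)} = 96 + 4 s$ ($f{\left(W,s \right)} = \left(s + \left(20 - -4\right)\right) 4 = \left(s + \left(20 + 4\right)\right) 4 = \left(s + 24\right) 4 = \left(24 + s\right) 4 = 96 + 4 s$)
$\left(-1611784 + f{\left(-132,1519 \right)}\right) + b{\left(-1073 \right)} = \left(-1611784 + \left(96 + 4 \cdot 1519\right)\right) - 7 = \left(-1611784 + \left(96 + 6076\right)\right) - 7 = \left(-1611784 + 6172\right) - 7 = -1605612 - 7 = -1605619$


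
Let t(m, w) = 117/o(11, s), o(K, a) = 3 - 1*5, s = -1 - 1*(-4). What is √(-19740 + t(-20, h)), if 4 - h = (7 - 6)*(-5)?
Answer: I*√79194/2 ≈ 140.71*I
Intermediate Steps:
s = 3 (s = -1 + 4 = 3)
o(K, a) = -2 (o(K, a) = 3 - 5 = -2)
h = 9 (h = 4 - (7 - 6)*(-5) = 4 - (-5) = 4 - 1*(-5) = 4 + 5 = 9)
t(m, w) = -117/2 (t(m, w) = 117/(-2) = 117*(-½) = -117/2)
√(-19740 + t(-20, h)) = √(-19740 - 117/2) = √(-39597/2) = I*√79194/2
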